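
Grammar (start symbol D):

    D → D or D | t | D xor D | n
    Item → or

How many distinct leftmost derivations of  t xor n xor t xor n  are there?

Parse trees for t xor n xor t xor n:
  [D [D t] xor [D [D n] xor [D [D t] xor [D n]]]]
  [D [D t] xor [D [D [D n] xor [D t]] xor [D n]]]
  [D [D [D t] xor [D n]] xor [D [D t] xor [D n]]]
  [D [D [D t] xor [D [D n] xor [D t]]] xor [D n]]
  [D [D [D [D t] xor [D n]] xor [D t]] xor [D n]]

5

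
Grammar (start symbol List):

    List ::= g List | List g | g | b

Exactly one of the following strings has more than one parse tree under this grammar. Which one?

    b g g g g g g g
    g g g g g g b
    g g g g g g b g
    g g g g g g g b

g g g g g g b g

b g g g g g g g: 1 tree
g g g g g g b: 1 tree
g g g g g g b g: 7 trees
g g g g g g g b: 1 tree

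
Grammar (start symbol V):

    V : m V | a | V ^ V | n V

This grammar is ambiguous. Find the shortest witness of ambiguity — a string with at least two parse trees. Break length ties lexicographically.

length 1: no string has ≥2 trees
length 2: no string has ≥2 trees
length 3: no string has ≥2 trees
length 4: m a ^ a has 2 parse trees

Two derivations of m a ^ a:
  V ⇒ m V ⇒ m V ^ V ⇒ m a ^ V ⇒ m a ^ a
  V ⇒ V ^ V ⇒ m V ^ V ⇒ m a ^ V ⇒ m a ^ a

m a ^ a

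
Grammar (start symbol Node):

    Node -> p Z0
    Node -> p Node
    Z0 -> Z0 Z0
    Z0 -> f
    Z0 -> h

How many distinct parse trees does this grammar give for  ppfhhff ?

14

Parse trees for ppfhhff (showing first 6 of 14):
  [Node p [Node p [Z0 [Z0 f] [Z0 [Z0 h] [Z0 [Z0 h] [Z0 [Z0 f] [Z0 f]]]]]]]
  [Node p [Node p [Z0 [Z0 f] [Z0 [Z0 h] [Z0 [Z0 [Z0 h] [Z0 f]] [Z0 f]]]]]]
  [Node p [Node p [Z0 [Z0 f] [Z0 [Z0 [Z0 h] [Z0 h]] [Z0 [Z0 f] [Z0 f]]]]]]
  [Node p [Node p [Z0 [Z0 f] [Z0 [Z0 [Z0 h] [Z0 [Z0 h] [Z0 f]]] [Z0 f]]]]]
  [Node p [Node p [Z0 [Z0 f] [Z0 [Z0 [Z0 [Z0 h] [Z0 h]] [Z0 f]] [Z0 f]]]]]
  [Node p [Node p [Z0 [Z0 [Z0 f] [Z0 h]] [Z0 [Z0 h] [Z0 [Z0 f] [Z0 f]]]]]]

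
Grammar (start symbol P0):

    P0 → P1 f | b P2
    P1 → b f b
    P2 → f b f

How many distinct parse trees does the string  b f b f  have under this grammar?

2

Parse trees for b f b f:
  [P0 [P1 b f b] f]
  [P0 b [P2 f b f]]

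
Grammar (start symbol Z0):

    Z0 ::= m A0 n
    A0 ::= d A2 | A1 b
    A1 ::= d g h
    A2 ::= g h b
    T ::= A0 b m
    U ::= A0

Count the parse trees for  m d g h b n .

2

Parse trees for m d g h b n:
  [Z0 m [A0 d [A2 g h b]] n]
  [Z0 m [A0 [A1 d g h] b] n]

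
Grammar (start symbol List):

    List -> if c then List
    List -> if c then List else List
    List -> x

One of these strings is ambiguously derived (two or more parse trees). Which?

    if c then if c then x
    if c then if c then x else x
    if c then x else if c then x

if c then if c then x: 1 tree
if c then if c then x else x: 2 trees
if c then x else if c then x: 1 tree

if c then if c then x else x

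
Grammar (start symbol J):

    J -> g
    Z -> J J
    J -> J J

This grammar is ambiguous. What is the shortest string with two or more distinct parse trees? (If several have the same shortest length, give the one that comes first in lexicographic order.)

length 1: no string has ≥2 trees
length 2: no string has ≥2 trees
length 3: g g g has 2 parse trees

Two derivations of g g g:
  J ⇒ J J ⇒ g J ⇒ g J J ⇒ g g J ⇒ g g g
  J ⇒ J J ⇒ J J J ⇒ g J J ⇒ g g J ⇒ g g g

g g g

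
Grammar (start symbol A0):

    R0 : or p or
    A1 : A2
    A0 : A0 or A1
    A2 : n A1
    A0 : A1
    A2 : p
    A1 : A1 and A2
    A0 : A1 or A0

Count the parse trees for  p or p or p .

4

Parse trees for p or p or p:
  [A0 [A0 [A0 [A1 [A2 p]]] or [A1 [A2 p]]] or [A1 [A2 p]]]
  [A0 [A0 [A1 [A2 p]] or [A0 [A1 [A2 p]]]] or [A1 [A2 p]]]
  [A0 [A1 [A2 p]] or [A0 [A0 [A1 [A2 p]]] or [A1 [A2 p]]]]
  [A0 [A1 [A2 p]] or [A0 [A1 [A2 p]] or [A0 [A1 [A2 p]]]]]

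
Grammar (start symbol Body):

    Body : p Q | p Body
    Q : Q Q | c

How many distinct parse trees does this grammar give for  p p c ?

Parse trees for p p c:
  [Body p [Body p [Q c]]]

1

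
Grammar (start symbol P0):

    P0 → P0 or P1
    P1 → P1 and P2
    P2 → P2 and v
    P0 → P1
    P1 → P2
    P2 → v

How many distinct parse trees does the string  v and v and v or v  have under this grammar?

4

Parse trees for v and v and v or v:
  [P0 [P0 [P1 [P1 [P2 v]] and [P2 [P2 v] and v]]] or [P1 [P2 v]]]
  [P0 [P0 [P1 [P1 [P1 [P2 v]] and [P2 v]] and [P2 v]]] or [P1 [P2 v]]]
  [P0 [P0 [P1 [P1 [P2 [P2 v] and v]] and [P2 v]]] or [P1 [P2 v]]]
  [P0 [P0 [P1 [P2 [P2 [P2 v] and v] and v]]] or [P1 [P2 v]]]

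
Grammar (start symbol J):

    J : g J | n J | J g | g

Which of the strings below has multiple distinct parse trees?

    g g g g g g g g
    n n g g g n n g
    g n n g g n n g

g g g g g g g g

g g g g g g g g: 128 trees
n n g g g n n g: 1 tree
g n n g g n n g: 1 tree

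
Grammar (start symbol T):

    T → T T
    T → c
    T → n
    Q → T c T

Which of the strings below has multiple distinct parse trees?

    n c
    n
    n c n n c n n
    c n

n c n n c n n

n c: 1 tree
n: 1 tree
n c n n c n n: 132 trees
c n: 1 tree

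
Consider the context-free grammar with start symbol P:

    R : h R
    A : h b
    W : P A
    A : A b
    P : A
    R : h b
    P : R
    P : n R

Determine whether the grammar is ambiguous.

Witness: h b

Derivation 1: P ⇒ A ⇒ h b
Derivation 2: P ⇒ R ⇒ h b

Two distinct leftmost derivations for the same string.

Ambiguous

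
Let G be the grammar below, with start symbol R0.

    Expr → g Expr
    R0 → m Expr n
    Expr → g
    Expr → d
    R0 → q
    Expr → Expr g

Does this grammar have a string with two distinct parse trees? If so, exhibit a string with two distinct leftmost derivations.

Ambiguous

Witness: m g g n

Derivation 1: R0 ⇒ m Expr n ⇒ m g Expr n ⇒ m g g n
Derivation 2: R0 ⇒ m Expr n ⇒ m Expr g n ⇒ m g g n

Two distinct leftmost derivations for the same string.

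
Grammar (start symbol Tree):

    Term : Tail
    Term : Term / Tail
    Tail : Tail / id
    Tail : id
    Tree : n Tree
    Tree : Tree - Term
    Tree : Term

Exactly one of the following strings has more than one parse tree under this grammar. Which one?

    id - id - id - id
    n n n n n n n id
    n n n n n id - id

n n n n n id - id

id - id - id - id: 1 tree
n n n n n n n id: 1 tree
n n n n n id - id: 6 trees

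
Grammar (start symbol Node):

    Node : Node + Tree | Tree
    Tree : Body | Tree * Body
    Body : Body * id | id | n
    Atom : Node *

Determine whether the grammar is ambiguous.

Ambiguous

Witness: id * id

Derivation 1: Node ⇒ Tree ⇒ Body ⇒ Body * id ⇒ id * id
Derivation 2: Node ⇒ Tree ⇒ Tree * Body ⇒ Body * Body ⇒ id * Body ⇒ id * id

Two distinct leftmost derivations for the same string.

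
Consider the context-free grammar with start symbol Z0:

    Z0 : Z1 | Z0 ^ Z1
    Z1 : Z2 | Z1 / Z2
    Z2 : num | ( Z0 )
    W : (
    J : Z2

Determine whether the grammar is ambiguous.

Unambiguous

(W, J are unreachable from Z0, so their rules don't affect L(Z0).) This is a standard precedence ladder (Z0 over Z1 over Z2), with each level left-recursive on its own operator ('^' at Z0, '/' at Z1). That structure is LR(1), hence unambiguous.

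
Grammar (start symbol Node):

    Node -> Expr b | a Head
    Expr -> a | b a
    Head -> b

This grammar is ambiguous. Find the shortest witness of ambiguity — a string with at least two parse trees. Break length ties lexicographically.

length 2: a b has 2 parse trees

Two derivations of a b:
  Node ⇒ Expr b ⇒ a b
  Node ⇒ a Head ⇒ a b

a b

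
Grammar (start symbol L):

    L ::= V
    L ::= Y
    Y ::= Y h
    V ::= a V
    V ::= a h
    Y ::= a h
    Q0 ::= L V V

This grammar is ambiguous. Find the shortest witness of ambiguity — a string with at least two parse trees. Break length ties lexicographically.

length 2: a h has 2 parse trees

Two derivations of a h:
  L ⇒ V ⇒ a h
  L ⇒ Y ⇒ a h

a h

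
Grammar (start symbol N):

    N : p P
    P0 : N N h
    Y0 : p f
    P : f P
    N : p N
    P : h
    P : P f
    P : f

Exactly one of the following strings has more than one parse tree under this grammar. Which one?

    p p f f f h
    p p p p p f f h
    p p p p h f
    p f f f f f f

p f f f f f f

p p f f f h: 1 tree
p p p p p f f h: 1 tree
p p p p h f: 1 tree
p f f f f f f: 32 trees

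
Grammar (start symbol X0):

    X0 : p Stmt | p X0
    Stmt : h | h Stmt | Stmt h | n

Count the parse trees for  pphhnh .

3

Parse trees for pphhnh:
  [X0 p [X0 p [Stmt h [Stmt h [Stmt [Stmt n] h]]]]]
  [X0 p [X0 p [Stmt h [Stmt [Stmt h [Stmt n]] h]]]]
  [X0 p [X0 p [Stmt [Stmt h [Stmt h [Stmt n]]] h]]]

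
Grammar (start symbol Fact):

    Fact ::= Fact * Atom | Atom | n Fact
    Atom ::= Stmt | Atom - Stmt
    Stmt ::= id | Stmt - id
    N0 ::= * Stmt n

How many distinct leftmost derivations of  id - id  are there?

2

Parse trees for id - id:
  [Fact [Atom [Stmt [Stmt id] - id]]]
  [Fact [Atom [Atom [Stmt id]] - [Stmt id]]]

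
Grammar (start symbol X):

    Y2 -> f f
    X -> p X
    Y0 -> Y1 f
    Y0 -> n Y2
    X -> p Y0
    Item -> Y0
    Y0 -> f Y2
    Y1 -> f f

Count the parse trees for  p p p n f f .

1

Parse trees for p p p n f f:
  [X p [X p [X p [Y0 n [Y2 f f]]]]]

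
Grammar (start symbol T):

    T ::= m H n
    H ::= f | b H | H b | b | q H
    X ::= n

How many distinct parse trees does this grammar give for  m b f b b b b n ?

Parse trees for m b f b b b b n:
  [T m [H b [H [H [H [H [H f] b] b] b] b]] n]
  [T m [H [H b [H [H [H [H f] b] b] b]] b] n]
  [T m [H [H [H b [H [H [H f] b] b]] b] b] n]
  [T m [H [H [H [H b [H [H f] b]] b] b] b] n]
  [T m [H [H [H [H [H b [H f]] b] b] b] b] n]

5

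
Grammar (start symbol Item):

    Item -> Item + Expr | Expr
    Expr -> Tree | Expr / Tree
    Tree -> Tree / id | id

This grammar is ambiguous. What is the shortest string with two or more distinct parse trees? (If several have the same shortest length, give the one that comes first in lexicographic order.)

length 1: no string has ≥2 trees
length 3: id / id has 2 parse trees

Two derivations of id / id:
  Item ⇒ Expr ⇒ Tree ⇒ Tree / id ⇒ id / id
  Item ⇒ Expr ⇒ Expr / Tree ⇒ Tree / Tree ⇒ id / Tree ⇒ id / id

id / id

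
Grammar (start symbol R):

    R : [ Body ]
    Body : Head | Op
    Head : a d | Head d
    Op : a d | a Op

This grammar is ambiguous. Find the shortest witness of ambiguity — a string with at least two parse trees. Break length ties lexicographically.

length 4: [ a d ] has 2 parse trees

Two derivations of [ a d ]:
  R ⇒ [ Body ] ⇒ [ Head ] ⇒ [ a d ]
  R ⇒ [ Body ] ⇒ [ Op ] ⇒ [ a d ]

[ a d ]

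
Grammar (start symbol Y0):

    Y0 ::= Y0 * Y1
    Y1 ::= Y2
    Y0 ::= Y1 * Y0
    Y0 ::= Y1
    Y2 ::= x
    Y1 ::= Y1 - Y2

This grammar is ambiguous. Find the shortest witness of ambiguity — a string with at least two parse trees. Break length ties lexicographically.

length 1: no string has ≥2 trees
length 3: x * x has 2 parse trees

Two derivations of x * x:
  Y0 ⇒ Y0 * Y1 ⇒ Y1 * Y1 ⇒ Y2 * Y1 ⇒ x * Y1 ⇒ x * Y2 ⇒ x * x
  Y0 ⇒ Y1 * Y0 ⇒ Y2 * Y0 ⇒ x * Y0 ⇒ x * Y1 ⇒ x * Y2 ⇒ x * x

x * x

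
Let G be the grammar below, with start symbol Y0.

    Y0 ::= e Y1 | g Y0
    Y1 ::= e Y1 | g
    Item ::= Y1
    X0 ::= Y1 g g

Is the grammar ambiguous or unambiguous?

Only Y0, Y1 are reachable from Y0; ignoring the rest: Each reachable nonterminal has at most one production per leading terminal, and all productions are right-linear; the derivation is determined token-by-token.

Unambiguous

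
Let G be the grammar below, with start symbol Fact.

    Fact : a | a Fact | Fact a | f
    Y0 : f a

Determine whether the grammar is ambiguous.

Ambiguous

Witness: a a

Derivation 1: Fact ⇒ a Fact ⇒ a a
Derivation 2: Fact ⇒ Fact a ⇒ a a

Two distinct leftmost derivations for the same string.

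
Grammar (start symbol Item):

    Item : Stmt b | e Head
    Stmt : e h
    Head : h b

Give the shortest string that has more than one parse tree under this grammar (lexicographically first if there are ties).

length 3: e h b has 2 parse trees

Two derivations of e h b:
  Item ⇒ Stmt b ⇒ e h b
  Item ⇒ e Head ⇒ e h b

e h b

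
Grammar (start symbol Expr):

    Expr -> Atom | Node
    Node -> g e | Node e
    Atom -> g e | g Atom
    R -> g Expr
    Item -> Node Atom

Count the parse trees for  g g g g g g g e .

1

Parse trees for g g g g g g g e:
  [Expr [Atom g [Atom g [Atom g [Atom g [Atom g [Atom g [Atom g e]]]]]]]]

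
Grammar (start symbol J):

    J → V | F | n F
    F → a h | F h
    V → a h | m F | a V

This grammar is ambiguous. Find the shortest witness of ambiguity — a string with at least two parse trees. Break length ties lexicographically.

a h

length 2: a h has 2 parse trees

Two derivations of a h:
  J ⇒ V ⇒ a h
  J ⇒ F ⇒ a h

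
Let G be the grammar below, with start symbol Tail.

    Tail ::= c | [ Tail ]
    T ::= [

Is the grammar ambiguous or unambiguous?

Only Tail is reachable from Tail; ignoring the rest: Each string is a nest of matched brackets around a single atom. An opening bracket forces the recursive rule; an atom forces the base rule.

Unambiguous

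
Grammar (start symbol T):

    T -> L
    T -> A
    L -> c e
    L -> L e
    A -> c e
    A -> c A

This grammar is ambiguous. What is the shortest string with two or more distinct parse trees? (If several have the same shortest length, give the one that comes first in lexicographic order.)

c e

length 2: c e has 2 parse trees

Two derivations of c e:
  T ⇒ L ⇒ c e
  T ⇒ A ⇒ c e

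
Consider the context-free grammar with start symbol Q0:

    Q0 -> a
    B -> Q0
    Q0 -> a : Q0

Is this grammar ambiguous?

Unambiguous

Only Q0 is reachable from Q0; ignoring the rest: The reachable grammar is A → atom sep A | atom. Each atom is followed by either the separator (recurse) or end-of-string (stop) — no choice point.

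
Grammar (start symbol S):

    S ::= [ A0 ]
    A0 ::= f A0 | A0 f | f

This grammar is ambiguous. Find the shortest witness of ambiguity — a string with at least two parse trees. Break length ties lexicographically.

[ f f ]

length 3: no string has ≥2 trees
length 4: [ f f ] has 2 parse trees

Two derivations of [ f f ]:
  S ⇒ [ A0 ] ⇒ [ f A0 ] ⇒ [ f f ]
  S ⇒ [ A0 ] ⇒ [ A0 f ] ⇒ [ f f ]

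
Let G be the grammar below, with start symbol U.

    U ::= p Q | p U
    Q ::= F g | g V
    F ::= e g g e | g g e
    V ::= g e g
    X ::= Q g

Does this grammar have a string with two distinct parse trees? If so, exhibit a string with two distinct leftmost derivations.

Witness: p g g e g

Derivation 1: U ⇒ p Q ⇒ p F g ⇒ p g g e g
Derivation 2: U ⇒ p Q ⇒ p g V ⇒ p g g e g

Two distinct leftmost derivations for the same string.

Ambiguous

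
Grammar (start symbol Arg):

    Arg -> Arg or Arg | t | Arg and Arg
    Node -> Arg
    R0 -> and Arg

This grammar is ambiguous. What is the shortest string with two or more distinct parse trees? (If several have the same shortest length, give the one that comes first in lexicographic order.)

length 1: no string has ≥2 trees
length 3: no string has ≥2 trees
length 5: t and t and t has 2 parse trees

Two derivations of t and t and t:
  Arg ⇒ Arg and Arg ⇒ t and Arg ⇒ t and Arg and Arg ⇒ t and t and Arg ⇒ t and t and t
  Arg ⇒ Arg and Arg ⇒ Arg and Arg and Arg ⇒ t and Arg and Arg ⇒ t and t and Arg ⇒ t and t and t

t and t and t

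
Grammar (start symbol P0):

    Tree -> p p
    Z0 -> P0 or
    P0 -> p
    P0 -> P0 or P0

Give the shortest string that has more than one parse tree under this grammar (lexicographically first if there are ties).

length 1: no string has ≥2 trees
length 3: no string has ≥2 trees
length 5: p or p or p has 2 parse trees

Two derivations of p or p or p:
  P0 ⇒ P0 or P0 ⇒ p or P0 ⇒ p or P0 or P0 ⇒ p or p or P0 ⇒ p or p or p
  P0 ⇒ P0 or P0 ⇒ P0 or P0 or P0 ⇒ p or P0 or P0 ⇒ p or p or P0 ⇒ p or p or p

p or p or p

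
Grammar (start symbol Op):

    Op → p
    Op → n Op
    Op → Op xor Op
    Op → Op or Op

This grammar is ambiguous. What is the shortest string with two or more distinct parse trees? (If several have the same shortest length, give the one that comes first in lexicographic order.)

length 1: no string has ≥2 trees
length 2: no string has ≥2 trees
length 3: no string has ≥2 trees
length 4: n p or p has 2 parse trees

Two derivations of n p or p:
  Op ⇒ n Op ⇒ n Op or Op ⇒ n p or Op ⇒ n p or p
  Op ⇒ Op or Op ⇒ n Op or Op ⇒ n p or Op ⇒ n p or p

n p or p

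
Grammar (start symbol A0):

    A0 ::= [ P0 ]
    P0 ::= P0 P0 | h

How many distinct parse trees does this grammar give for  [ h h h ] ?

Parse trees for [ h h h ]:
  [A0 [ [P0 [P0 h] [P0 [P0 h] [P0 h]]] ]]
  [A0 [ [P0 [P0 [P0 h] [P0 h]] [P0 h]] ]]

2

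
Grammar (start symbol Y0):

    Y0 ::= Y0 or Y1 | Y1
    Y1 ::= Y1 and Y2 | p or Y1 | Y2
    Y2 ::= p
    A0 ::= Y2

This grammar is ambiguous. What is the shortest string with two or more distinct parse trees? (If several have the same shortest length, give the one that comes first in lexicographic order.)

p or p

length 1: no string has ≥2 trees
length 3: p or p has 2 parse trees

Two derivations of p or p:
  Y0 ⇒ Y0 or Y1 ⇒ Y1 or Y1 ⇒ Y2 or Y1 ⇒ p or Y1 ⇒ p or Y2 ⇒ p or p
  Y0 ⇒ Y1 ⇒ p or Y1 ⇒ p or Y2 ⇒ p or p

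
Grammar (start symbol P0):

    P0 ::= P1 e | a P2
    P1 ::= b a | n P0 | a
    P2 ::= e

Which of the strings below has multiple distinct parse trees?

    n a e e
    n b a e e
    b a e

n a e e: 2 trees
n b a e e: 1 tree
b a e: 1 tree

n a e e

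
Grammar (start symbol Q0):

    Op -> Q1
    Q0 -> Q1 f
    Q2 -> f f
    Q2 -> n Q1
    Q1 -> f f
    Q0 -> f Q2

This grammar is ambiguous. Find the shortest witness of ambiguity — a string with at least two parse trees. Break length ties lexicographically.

length 3: f f f has 2 parse trees

Two derivations of f f f:
  Q0 ⇒ Q1 f ⇒ f f f
  Q0 ⇒ f Q2 ⇒ f f f

f f f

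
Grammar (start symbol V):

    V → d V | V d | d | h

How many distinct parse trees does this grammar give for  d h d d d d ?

Parse trees for d h d d d d:
  [V d [V [V [V [V [V h] d] d] d] d]]
  [V [V d [V [V [V [V h] d] d] d]] d]
  [V [V [V d [V [V [V h] d] d]] d] d]
  [V [V [V [V d [V [V h] d]] d] d] d]
  [V [V [V [V [V d [V h]] d] d] d] d]

5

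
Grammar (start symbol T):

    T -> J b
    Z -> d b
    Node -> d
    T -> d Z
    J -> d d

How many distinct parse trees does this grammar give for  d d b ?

Parse trees for d d b:
  [T [J d d] b]
  [T d [Z d b]]

2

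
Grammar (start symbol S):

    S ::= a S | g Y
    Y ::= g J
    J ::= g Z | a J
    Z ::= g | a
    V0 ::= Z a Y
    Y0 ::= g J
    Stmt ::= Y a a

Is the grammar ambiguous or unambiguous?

Unambiguous

Only S, Y, J, Z are reachable from S; ignoring the rest: Each reachable nonterminal has at most one production per leading terminal, and all productions are right-linear; the derivation is determined token-by-token.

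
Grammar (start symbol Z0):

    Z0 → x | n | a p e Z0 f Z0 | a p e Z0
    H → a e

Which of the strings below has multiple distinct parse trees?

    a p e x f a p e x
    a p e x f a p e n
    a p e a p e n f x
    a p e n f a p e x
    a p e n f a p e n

a p e a p e n f x

a p e x f a p e x: 1 tree
a p e x f a p e n: 1 tree
a p e a p e n f x: 2 trees
a p e n f a p e x: 1 tree
a p e n f a p e n: 1 tree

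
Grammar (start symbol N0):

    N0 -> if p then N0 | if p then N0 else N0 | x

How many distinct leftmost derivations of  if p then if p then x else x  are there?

2

Parse trees for if p then if p then x else x:
  [N0 if p then [N0 if p then [N0 x] else [N0 x]]]
  [N0 if p then [N0 if p then [N0 x]] else [N0 x]]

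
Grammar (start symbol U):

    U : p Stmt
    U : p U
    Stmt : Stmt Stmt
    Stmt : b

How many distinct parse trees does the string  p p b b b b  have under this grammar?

5

Parse trees for p p b b b b:
  [U p [U p [Stmt [Stmt b] [Stmt [Stmt b] [Stmt [Stmt b] [Stmt b]]]]]]
  [U p [U p [Stmt [Stmt b] [Stmt [Stmt [Stmt b] [Stmt b]] [Stmt b]]]]]
  [U p [U p [Stmt [Stmt [Stmt b] [Stmt b]] [Stmt [Stmt b] [Stmt b]]]]]
  [U p [U p [Stmt [Stmt [Stmt b] [Stmt [Stmt b] [Stmt b]]] [Stmt b]]]]
  [U p [U p [Stmt [Stmt [Stmt [Stmt b] [Stmt b]] [Stmt b]] [Stmt b]]]]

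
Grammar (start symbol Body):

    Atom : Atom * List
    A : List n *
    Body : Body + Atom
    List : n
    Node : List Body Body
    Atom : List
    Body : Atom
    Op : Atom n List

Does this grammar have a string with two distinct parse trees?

Unambiguous

(Node, Op, A are unreachable from Body, so their rules don't affect L(Body).) Body → Body + Atom | Atom  ;  Atom → Atom * List | List  — a left-associative chain with List at the bottom. Each string factors uniquely by precedence.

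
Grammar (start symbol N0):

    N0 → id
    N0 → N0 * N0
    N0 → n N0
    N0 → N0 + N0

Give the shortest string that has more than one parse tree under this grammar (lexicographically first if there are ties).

length 1: no string has ≥2 trees
length 2: no string has ≥2 trees
length 3: no string has ≥2 trees
length 4: n id * id has 2 parse trees

Two derivations of n id * id:
  N0 ⇒ N0 * N0 ⇒ n N0 * N0 ⇒ n id * N0 ⇒ n id * id
  N0 ⇒ n N0 ⇒ n N0 * N0 ⇒ n id * N0 ⇒ n id * id

n id * id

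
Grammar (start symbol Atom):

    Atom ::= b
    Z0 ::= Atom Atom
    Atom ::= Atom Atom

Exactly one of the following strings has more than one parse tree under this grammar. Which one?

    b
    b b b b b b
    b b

b: 1 tree
b b b b b b: 42 trees
b b: 1 tree

b b b b b b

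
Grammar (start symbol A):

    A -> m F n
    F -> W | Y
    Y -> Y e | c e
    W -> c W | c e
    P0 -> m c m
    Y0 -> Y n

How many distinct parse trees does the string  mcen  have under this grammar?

Parse trees for mcen:
  [A m [F [W c e]] n]
  [A m [F [Y c e]] n]

2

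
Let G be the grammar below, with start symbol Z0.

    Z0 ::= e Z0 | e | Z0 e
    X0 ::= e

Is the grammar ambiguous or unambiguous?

Witness: e e

Derivation 1: Z0 ⇒ e Z0 ⇒ e e
Derivation 2: Z0 ⇒ Z0 e ⇒ e e

Two distinct leftmost derivations for the same string.

Ambiguous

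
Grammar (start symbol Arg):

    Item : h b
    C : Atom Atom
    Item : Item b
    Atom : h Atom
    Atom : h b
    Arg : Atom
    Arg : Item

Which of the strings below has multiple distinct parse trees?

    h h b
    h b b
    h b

h h b: 1 tree
h b b: 1 tree
h b: 2 trees

h b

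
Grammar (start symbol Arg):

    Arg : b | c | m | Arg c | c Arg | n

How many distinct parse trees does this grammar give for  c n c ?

2

Parse trees for c n c:
  [Arg [Arg c [Arg n]] c]
  [Arg c [Arg [Arg n] c]]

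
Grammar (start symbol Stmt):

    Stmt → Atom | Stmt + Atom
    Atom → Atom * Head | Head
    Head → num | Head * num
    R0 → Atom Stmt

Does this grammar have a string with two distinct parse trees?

Witness: num * num

Derivation 1: Stmt ⇒ Atom ⇒ Atom * Head ⇒ Head * Head ⇒ num * Head ⇒ num * num
Derivation 2: Stmt ⇒ Atom ⇒ Head ⇒ Head * num ⇒ num * num

Two distinct leftmost derivations for the same string.

Ambiguous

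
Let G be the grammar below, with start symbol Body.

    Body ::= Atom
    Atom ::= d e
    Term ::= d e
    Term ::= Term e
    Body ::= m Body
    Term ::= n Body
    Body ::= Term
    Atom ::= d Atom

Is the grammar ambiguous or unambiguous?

Witness: d e

Derivation 1: Body ⇒ Atom ⇒ d e
Derivation 2: Body ⇒ Term ⇒ d e

Two distinct leftmost derivations for the same string.

Ambiguous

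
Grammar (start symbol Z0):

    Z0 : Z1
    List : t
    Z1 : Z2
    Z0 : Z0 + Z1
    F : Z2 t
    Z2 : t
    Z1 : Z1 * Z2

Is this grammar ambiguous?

Unambiguous

(F, List are unreachable from Z0, so their rules don't affect L(Z0).) Z0 → Z0 + Z1 | Z1  ;  Z1 → Z1 * Z2 | Z2  — a left-associative chain with Z2 at the bottom. Each string factors uniquely by precedence.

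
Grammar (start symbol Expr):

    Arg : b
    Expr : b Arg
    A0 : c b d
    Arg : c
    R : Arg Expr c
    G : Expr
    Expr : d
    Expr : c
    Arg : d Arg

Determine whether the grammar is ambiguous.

(R, G, A0 are unreachable from Expr, so their rules don't affect L(Expr).) The reachable rules are right-linear with at most one rule per (nonterminal, next-terminal) pair. Each input token forces the next rule, so parsing is deterministic.

Unambiguous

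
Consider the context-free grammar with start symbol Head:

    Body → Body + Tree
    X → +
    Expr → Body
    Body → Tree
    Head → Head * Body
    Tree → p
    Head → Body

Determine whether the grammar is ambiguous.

Only Head, Body, Tree are reachable from Head; ignoring the rest: Head → Head * Body | Body  ;  Body → Body + Tree | Tree  — a left-associative chain with Tree at the bottom. Each string factors uniquely by precedence.

Unambiguous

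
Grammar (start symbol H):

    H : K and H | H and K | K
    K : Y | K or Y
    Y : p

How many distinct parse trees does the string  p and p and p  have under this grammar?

Parse trees for p and p and p:
  [H [K [Y p]] and [H [K [Y p]] and [H [K [Y p]]]]]
  [H [K [Y p]] and [H [H [K [Y p]]] and [K [Y p]]]]
  [H [H [K [Y p]] and [H [K [Y p]]]] and [K [Y p]]]
  [H [H [H [K [Y p]]] and [K [Y p]]] and [K [Y p]]]

4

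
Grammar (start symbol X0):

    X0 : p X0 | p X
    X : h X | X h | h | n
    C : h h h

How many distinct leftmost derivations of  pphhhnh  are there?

Parse trees for pphhhnh:
  [X0 p [X0 p [X h [X h [X h [X [X n] h]]]]]]
  [X0 p [X0 p [X h [X h [X [X h [X n]] h]]]]]
  [X0 p [X0 p [X h [X [X h [X h [X n]]] h]]]]
  [X0 p [X0 p [X [X h [X h [X h [X n]]]] h]]]

4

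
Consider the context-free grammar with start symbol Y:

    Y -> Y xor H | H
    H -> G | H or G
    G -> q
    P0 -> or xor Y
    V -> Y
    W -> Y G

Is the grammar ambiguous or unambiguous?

(P0, V, W are unreachable from Y, so their rules don't affect L(Y).) This is a standard precedence ladder (Y over H over G), with each level left-recursive on its own operator ('xor' at Y, 'or' at H). That structure is LR(1), hence unambiguous.

Unambiguous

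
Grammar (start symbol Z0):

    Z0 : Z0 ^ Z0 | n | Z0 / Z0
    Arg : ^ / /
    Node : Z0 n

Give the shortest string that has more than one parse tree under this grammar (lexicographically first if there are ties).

n / n / n

length 1: no string has ≥2 trees
length 3: no string has ≥2 trees
length 5: n / n / n has 2 parse trees

Two derivations of n / n / n:
  Z0 ⇒ Z0 / Z0 ⇒ n / Z0 ⇒ n / Z0 / Z0 ⇒ n / n / Z0 ⇒ n / n / n
  Z0 ⇒ Z0 / Z0 ⇒ Z0 / Z0 / Z0 ⇒ n / Z0 / Z0 ⇒ n / n / Z0 ⇒ n / n / n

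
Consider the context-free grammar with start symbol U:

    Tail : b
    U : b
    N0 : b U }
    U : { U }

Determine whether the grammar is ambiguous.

Unambiguous

Only U is reachable from U; ignoring the rest: L(U) is { openⁿ atom closeⁿ : n ≥ 0 }. The bracket depth fixes n, and the derivation is forced at every step.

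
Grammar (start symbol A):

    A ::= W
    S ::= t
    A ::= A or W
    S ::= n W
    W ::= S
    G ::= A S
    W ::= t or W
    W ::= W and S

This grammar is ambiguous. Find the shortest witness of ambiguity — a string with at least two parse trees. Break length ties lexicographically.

t or t

length 1: no string has ≥2 trees
length 2: no string has ≥2 trees
length 3: t or t has 2 parse trees

Two derivations of t or t:
  A ⇒ W ⇒ t or W ⇒ t or S ⇒ t or t
  A ⇒ A or W ⇒ W or W ⇒ S or W ⇒ t or W ⇒ t or S ⇒ t or t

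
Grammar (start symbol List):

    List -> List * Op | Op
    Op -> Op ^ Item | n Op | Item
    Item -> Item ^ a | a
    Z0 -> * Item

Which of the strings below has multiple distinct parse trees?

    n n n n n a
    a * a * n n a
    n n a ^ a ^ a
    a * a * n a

n n n n n a: 1 tree
a * a * n n a: 1 tree
n n a ^ a ^ a: 13 trees
a * a * n a: 1 tree

n n a ^ a ^ a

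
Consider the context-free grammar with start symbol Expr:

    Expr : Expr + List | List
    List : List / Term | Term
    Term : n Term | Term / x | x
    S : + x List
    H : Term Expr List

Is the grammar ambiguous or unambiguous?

Witness: x / x

Derivation 1: Expr ⇒ List ⇒ List / Term ⇒ Term / Term ⇒ x / Term ⇒ x / x
Derivation 2: Expr ⇒ List ⇒ Term ⇒ Term / x ⇒ x / x

Two distinct leftmost derivations for the same string.

Ambiguous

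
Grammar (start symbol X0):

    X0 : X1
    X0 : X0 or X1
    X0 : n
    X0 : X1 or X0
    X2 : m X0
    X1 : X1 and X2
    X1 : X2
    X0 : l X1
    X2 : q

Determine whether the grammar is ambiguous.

Ambiguous

Witness: q or q

Derivation 1: X0 ⇒ X0 or X1 ⇒ X1 or X1 ⇒ X2 or X1 ⇒ q or X1 ⇒ q or X2 ⇒ q or q
Derivation 2: X0 ⇒ X1 or X0 ⇒ X2 or X0 ⇒ q or X0 ⇒ q or X1 ⇒ q or X2 ⇒ q or q

Two distinct leftmost derivations for the same string.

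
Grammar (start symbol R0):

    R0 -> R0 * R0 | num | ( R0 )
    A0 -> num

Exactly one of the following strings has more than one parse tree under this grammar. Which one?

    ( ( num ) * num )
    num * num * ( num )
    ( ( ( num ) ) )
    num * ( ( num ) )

( ( num ) * num ): 1 tree
num * num * ( num ): 2 trees
( ( ( num ) ) ): 1 tree
num * ( ( num ) ): 1 tree

num * num * ( num )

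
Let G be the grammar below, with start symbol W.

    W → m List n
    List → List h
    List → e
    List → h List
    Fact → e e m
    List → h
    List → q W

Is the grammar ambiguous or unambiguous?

Witness: m h h n

Derivation 1: W ⇒ m List n ⇒ m List h n ⇒ m h h n
Derivation 2: W ⇒ m List n ⇒ m h List n ⇒ m h h n

Two distinct leftmost derivations for the same string.

Ambiguous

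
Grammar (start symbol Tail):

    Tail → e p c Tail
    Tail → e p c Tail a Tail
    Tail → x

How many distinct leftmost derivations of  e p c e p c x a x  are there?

Parse trees for e p c e p c x a x:
  [Tail e p c [Tail e p c [Tail x] a [Tail x]]]
  [Tail e p c [Tail e p c [Tail x]] a [Tail x]]

2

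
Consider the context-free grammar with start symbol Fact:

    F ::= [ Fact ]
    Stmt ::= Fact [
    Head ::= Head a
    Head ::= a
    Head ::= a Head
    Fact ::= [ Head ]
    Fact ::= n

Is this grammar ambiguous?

Ambiguous

Witness: [ a a ]

Derivation 1: Fact ⇒ [ Head ] ⇒ [ Head a ] ⇒ [ a a ]
Derivation 2: Fact ⇒ [ Head ] ⇒ [ a Head ] ⇒ [ a a ]

Two distinct leftmost derivations for the same string.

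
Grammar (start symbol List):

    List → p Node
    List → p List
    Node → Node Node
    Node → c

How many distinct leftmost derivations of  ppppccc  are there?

Parse trees for ppppccc:
  [List p [List p [List p [List p [Node [Node c] [Node [Node c] [Node c]]]]]]]
  [List p [List p [List p [List p [Node [Node [Node c] [Node c]] [Node c]]]]]]

2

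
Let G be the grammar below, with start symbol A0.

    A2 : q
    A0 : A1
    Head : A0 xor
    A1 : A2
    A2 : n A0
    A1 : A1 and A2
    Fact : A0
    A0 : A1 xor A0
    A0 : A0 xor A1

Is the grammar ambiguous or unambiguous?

Ambiguous

Witness: q xor q

Derivation 1: A0 ⇒ A1 xor A0 ⇒ A2 xor A0 ⇒ q xor A0 ⇒ q xor A1 ⇒ q xor A2 ⇒ q xor q
Derivation 2: A0 ⇒ A0 xor A1 ⇒ A1 xor A1 ⇒ A2 xor A1 ⇒ q xor A1 ⇒ q xor A2 ⇒ q xor q

Two distinct leftmost derivations for the same string.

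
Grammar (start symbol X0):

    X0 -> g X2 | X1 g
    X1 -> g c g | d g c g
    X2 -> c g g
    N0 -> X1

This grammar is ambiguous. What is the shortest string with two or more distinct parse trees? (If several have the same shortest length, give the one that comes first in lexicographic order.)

g c g g

length 4: g c g g has 2 parse trees

Two derivations of g c g g:
  X0 ⇒ g X2 ⇒ g c g g
  X0 ⇒ X1 g ⇒ g c g g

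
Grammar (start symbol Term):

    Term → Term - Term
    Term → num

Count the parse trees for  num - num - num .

2

Parse trees for num - num - num:
  [Term [Term num] - [Term [Term num] - [Term num]]]
  [Term [Term [Term num] - [Term num]] - [Term num]]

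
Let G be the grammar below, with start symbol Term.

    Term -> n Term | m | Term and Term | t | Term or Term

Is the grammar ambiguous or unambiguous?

Witness: n m and m

Derivation 1: Term ⇒ n Term ⇒ n Term and Term ⇒ n m and Term ⇒ n m and m
Derivation 2: Term ⇒ Term and Term ⇒ n Term and Term ⇒ n m and Term ⇒ n m and m

Two distinct leftmost derivations for the same string.

Ambiguous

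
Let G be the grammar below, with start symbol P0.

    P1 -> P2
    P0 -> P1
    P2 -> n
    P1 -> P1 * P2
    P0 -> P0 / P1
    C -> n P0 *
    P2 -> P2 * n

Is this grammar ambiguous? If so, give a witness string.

Witness: n * n

Derivation 1: P0 ⇒ P1 ⇒ P2 ⇒ P2 * n ⇒ n * n
Derivation 2: P0 ⇒ P1 ⇒ P1 * P2 ⇒ P2 * P2 ⇒ n * P2 ⇒ n * n

Two distinct leftmost derivations for the same string.

Ambiguous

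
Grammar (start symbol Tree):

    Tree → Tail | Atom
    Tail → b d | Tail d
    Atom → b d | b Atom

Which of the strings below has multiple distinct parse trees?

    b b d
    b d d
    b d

b b d: 1 tree
b d d: 1 tree
b d: 2 trees

b d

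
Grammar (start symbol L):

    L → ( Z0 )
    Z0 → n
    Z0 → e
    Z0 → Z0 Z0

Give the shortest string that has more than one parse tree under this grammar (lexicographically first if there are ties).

length 3: no string has ≥2 trees
length 4: no string has ≥2 trees
length 5: ( e e e ) has 2 parse trees

Two derivations of ( e e e ):
  L ⇒ ( Z0 ) ⇒ ( Z0 Z0 ) ⇒ ( e Z0 ) ⇒ ( e Z0 Z0 ) ⇒ ( e e Z0 ) ⇒ ( e e e )
  L ⇒ ( Z0 ) ⇒ ( Z0 Z0 ) ⇒ ( Z0 Z0 Z0 ) ⇒ ( e Z0 Z0 ) ⇒ ( e e Z0 ) ⇒ ( e e e )

( e e e )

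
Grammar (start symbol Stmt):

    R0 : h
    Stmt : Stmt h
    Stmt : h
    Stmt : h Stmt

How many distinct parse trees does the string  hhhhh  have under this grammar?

16

Parse trees for hhhhh (showing first 6 of 16):
  [Stmt [Stmt [Stmt [Stmt [Stmt h] h] h] h] h]
  [Stmt [Stmt [Stmt [Stmt h [Stmt h]] h] h] h]
  [Stmt [Stmt [Stmt h [Stmt [Stmt h] h]] h] h]
  [Stmt [Stmt [Stmt h [Stmt h [Stmt h]]] h] h]
  [Stmt [Stmt h [Stmt [Stmt [Stmt h] h] h]] h]
  [Stmt [Stmt h [Stmt [Stmt h [Stmt h]] h]] h]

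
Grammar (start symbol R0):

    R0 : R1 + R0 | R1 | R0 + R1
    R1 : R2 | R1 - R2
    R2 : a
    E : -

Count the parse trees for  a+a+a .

4

Parse trees for a+a+a:
  [R0 [R1 [R2 a]] + [R0 [R1 [R2 a]] + [R0 [R1 [R2 a]]]]]
  [R0 [R1 [R2 a]] + [R0 [R0 [R1 [R2 a]]] + [R1 [R2 a]]]]
  [R0 [R0 [R1 [R2 a]] + [R0 [R1 [R2 a]]]] + [R1 [R2 a]]]
  [R0 [R0 [R0 [R1 [R2 a]]] + [R1 [R2 a]]] + [R1 [R2 a]]]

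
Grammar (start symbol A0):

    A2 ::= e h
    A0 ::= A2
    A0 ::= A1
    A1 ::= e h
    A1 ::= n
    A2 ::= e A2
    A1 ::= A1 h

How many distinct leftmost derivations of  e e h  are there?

Parse trees for e e h:
  [A0 [A2 e [A2 e h]]]

1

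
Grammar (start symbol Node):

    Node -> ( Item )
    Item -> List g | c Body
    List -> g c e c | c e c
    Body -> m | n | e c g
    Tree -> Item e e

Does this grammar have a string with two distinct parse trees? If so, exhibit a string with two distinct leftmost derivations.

Witness: ( c e c g )

Derivation 1: Node ⇒ ( Item ) ⇒ ( List g ) ⇒ ( c e c g )
Derivation 2: Node ⇒ ( Item ) ⇒ ( c Body ) ⇒ ( c e c g )

Two distinct leftmost derivations for the same string.

Ambiguous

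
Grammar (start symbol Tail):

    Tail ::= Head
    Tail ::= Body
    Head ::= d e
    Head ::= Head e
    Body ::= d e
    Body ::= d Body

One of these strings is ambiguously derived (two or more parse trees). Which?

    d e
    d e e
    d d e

d e: 2 trees
d e e: 1 tree
d d e: 1 tree

d e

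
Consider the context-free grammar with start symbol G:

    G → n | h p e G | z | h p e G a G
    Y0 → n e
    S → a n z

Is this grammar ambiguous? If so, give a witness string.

Witness: h p e h p e n a n

Derivation 1: G ⇒ h p e G ⇒ h p e h p e G a G ⇒ h p e h p e n a G ⇒ h p e h p e n a n
Derivation 2: G ⇒ h p e G a G ⇒ h p e h p e G a G ⇒ h p e h p e n a G ⇒ h p e h p e n a n

Two distinct leftmost derivations for the same string.

Ambiguous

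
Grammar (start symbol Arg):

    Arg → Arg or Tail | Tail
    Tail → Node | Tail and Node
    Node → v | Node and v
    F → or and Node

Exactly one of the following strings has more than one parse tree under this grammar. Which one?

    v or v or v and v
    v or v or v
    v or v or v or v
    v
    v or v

v or v or v and v: 2 trees
v or v or v: 1 tree
v or v or v or v: 1 tree
v: 1 tree
v or v: 1 tree

v or v or v and v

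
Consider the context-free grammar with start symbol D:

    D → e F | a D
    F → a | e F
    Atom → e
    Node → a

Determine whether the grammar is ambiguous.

Unambiguous

Only D, F are reachable from D; ignoring the rest: The reachable rules are right-linear with at most one rule per (nonterminal, next-terminal) pair. Each input token forces the next rule, so parsing is deterministic.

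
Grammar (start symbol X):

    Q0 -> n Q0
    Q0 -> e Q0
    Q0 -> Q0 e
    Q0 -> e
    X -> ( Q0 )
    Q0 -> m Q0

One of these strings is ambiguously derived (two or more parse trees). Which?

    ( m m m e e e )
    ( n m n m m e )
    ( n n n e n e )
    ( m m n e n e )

( m m m e e e ): 16 trees
( n m n m m e ): 1 tree
( n n n e n e ): 1 tree
( m m n e n e ): 1 tree

( m m m e e e )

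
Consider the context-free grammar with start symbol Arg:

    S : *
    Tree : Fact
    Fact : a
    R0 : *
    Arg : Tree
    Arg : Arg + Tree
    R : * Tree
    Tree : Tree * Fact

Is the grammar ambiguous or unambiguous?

(S, R, R0 are unreachable from Arg, so their rules don't affect L(Arg).) Arg → Arg + Tree | Tree  ;  Tree → Tree * Fact | Fact  — a left-associative chain with Fact at the bottom. Each string factors uniquely by precedence.

Unambiguous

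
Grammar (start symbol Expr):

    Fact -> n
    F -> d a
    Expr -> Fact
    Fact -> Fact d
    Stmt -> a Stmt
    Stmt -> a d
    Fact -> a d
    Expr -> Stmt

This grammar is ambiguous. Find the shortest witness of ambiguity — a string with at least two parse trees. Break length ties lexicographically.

length 1: no string has ≥2 trees
length 2: a d has 2 parse trees

Two derivations of a d:
  Expr ⇒ Fact ⇒ a d
  Expr ⇒ Stmt ⇒ a d

a d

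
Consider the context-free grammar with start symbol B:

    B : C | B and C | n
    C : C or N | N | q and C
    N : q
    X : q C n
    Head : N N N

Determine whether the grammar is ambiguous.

Ambiguous

Witness: q and q

Derivation 1: B ⇒ C ⇒ q and C ⇒ q and N ⇒ q and q
Derivation 2: B ⇒ B and C ⇒ C and C ⇒ N and C ⇒ q and C ⇒ q and N ⇒ q and q

Two distinct leftmost derivations for the same string.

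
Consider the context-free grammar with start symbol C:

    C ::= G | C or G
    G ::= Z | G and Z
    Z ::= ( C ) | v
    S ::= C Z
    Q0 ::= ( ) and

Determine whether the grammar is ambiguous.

Unambiguous

Only C, G, Z are reachable from C; ignoring the rest: The grammar is stratified — C handles 'or' (left-recursive), G handles 'and', Z atoms. Each operator has a fixed associativity and precedence level, so every string has one parse.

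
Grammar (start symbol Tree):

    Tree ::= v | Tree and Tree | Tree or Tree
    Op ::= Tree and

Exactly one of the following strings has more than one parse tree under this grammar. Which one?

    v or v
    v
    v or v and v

v or v: 1 tree
v: 1 tree
v or v and v: 2 trees

v or v and v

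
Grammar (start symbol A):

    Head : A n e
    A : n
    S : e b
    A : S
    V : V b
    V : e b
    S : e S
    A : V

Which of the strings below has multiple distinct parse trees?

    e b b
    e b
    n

e b

e b b: 1 tree
e b: 2 trees
n: 1 tree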